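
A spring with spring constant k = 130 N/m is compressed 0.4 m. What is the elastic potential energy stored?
PE = ½kx² = ½×130×0.4² = 10.4 J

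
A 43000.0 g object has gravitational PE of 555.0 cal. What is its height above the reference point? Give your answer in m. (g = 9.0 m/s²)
PE = mgh → h = PE/(mg) = 2322 J / (43 kg × 9.0 m/s²) = 6 m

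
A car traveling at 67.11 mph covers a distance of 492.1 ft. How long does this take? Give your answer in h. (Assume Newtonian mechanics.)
t = d/v (with unit conversion) = 0.001389 h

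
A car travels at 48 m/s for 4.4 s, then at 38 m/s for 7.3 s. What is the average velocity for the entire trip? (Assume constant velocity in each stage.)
d₁ = v₁t₁ = 48 × 4.4 = 211.2 m
d₂ = v₂t₂ = 38 × 7.3 = 277.4 m
d_total = 488.6 m, t_total = 11.7 s
v_avg = d_total/t_total = 488.6/11.7 = 41.76 m/s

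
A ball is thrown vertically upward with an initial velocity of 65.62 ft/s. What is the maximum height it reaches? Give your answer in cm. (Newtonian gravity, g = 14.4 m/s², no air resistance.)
h_max = v₀²/(2g) (with unit conversion) = 1389.0 cm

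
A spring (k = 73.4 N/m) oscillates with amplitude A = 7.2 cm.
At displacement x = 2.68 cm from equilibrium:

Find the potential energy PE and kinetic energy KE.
E_total = ½kA² = ½×73.4×(0.072)² = 0.1903 J
PE = ½kx² = ½×73.4×(0.0268)² = 0.02636 J
KE = E_total − PE = 0.1639 J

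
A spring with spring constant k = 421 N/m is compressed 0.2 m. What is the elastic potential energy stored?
PE = ½kx² = ½×421×0.2² = 8.42 J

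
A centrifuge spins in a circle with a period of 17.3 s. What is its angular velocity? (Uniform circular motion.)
ω = 2π/T = 2π/17.3 = 0.3632 rad/s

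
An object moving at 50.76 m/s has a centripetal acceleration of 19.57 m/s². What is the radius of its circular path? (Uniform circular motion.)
r = v²/a_c = 50.76²/19.57 = 131.66 m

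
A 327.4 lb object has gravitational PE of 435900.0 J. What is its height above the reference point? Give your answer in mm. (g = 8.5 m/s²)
PE = mgh → h = PE/(mg) = 4.359e+05 J / (148.5 kg × 8.5 m/s²) = 345.3 m = 345300.0 mm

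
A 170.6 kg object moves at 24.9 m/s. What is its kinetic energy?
KE = ½mv² = ½×170.6×24.9² = 52886.85 J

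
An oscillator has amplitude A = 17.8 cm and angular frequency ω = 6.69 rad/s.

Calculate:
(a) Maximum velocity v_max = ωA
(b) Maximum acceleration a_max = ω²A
v_max = ωA = 6.69×0.178 = 1.191 m/s
a_max = ω²A = 6.69²×0.178 = 7.967 m/s²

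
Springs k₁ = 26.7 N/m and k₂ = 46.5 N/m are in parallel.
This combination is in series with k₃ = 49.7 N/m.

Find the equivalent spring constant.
k₁₂ = k₁ + k₂ = 73.2 N/m (parallel)
1/k_eq = 1/k₁₂ + 1/k₃ → k_eq = 29.6 N/m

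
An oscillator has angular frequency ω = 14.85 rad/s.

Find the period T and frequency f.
T = 2π/ω = 2π/14.85 = 0.4231 s; f = ω/2π = 2.363 Hz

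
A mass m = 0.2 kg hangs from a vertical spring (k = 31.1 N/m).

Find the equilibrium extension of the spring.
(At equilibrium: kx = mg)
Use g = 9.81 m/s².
x_eq = mg/k = 0.2×9.81/31.1 = 0.06309 m = 6.309 cm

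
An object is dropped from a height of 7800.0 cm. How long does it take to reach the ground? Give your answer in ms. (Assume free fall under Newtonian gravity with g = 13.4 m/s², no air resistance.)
t = √(2h/g) (with unit conversion) = 3412.0 ms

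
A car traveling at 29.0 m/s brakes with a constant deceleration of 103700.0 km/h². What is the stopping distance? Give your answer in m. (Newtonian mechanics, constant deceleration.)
d = v₀² / (2a) (with unit conversion) = 52.55 m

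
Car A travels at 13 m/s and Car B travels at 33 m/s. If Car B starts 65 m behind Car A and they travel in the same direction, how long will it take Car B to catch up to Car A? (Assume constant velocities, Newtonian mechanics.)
Relative speed: v_rel = 33 - 13 = 20 m/s
Time to catch: t = d₀/v_rel = 65/20 = 3.25 s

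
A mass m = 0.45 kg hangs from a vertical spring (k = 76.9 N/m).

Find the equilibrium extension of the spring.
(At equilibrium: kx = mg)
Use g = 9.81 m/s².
x_eq = mg/k = 0.45×9.81/76.9 = 0.05741 m = 5.741 cm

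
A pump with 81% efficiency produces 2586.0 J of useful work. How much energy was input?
W_in = W_out/η = 2586.0/0.81 = 3192.6 J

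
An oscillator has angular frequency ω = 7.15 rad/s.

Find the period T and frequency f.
T = 2π/ω = 2π/7.15 = 0.8788 s; f = ω/2π = 1.138 Hz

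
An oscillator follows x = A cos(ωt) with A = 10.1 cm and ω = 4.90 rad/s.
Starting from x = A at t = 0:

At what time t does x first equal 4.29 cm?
cos(ωt) = x/A = 4.29/10.1 = 0.4248
ωt = arccos(0.4248) = 1.132 rad
t = 1.132/4.9 = 0.231 s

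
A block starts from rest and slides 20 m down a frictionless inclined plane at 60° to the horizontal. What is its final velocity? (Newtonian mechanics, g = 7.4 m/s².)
a = g sin(θ) = 7.4 × sin(60°) = 6.41 m/s²
v = √(2ad) = √(2 × 6.41 × 20) = 16.01 m/s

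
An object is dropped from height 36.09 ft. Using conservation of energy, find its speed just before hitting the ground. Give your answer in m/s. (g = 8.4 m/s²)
mgh = ½mv² → v = √(2gh) = √(2×8.4×11) = 13.59 m/s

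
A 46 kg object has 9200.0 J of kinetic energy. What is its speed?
KE = ½mv² → v = √(2KE/m) = √(2×9200.0/46) = 20.0 m/s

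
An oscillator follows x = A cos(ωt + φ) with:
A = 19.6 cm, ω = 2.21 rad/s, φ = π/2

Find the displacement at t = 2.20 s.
x = A cos(ωt + φ) = 19.6×cos(2.21×2.2 + π/2) = 19.38 cm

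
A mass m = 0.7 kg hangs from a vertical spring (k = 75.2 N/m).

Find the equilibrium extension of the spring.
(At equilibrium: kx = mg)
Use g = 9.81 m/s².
x_eq = mg/k = 0.7×9.81/75.2 = 0.09132 m = 9.132 cm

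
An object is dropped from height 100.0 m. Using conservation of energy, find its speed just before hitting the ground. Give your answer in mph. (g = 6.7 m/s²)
mgh = ½mv² → v = √(2gh) = √(2×6.7×100) = 36.61 m/s = 81.89 mph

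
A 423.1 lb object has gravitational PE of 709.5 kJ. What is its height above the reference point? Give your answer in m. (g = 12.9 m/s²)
PE = mgh → h = PE/(mg) = 7.095e+05 J / (191.9 kg × 12.9 m/s²) = 286.6 m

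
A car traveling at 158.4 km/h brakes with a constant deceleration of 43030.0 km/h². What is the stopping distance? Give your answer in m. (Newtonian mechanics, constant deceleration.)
d = v₀² / (2a) (with unit conversion) = 291.5 m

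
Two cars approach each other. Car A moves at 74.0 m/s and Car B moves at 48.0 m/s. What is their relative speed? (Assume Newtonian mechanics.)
v_rel = v_A + v_B = 74.0 + 48.0 = 122.0 m/s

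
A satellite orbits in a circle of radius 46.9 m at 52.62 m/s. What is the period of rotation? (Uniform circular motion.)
T = 2πr/v = 2π×46.9/52.62 = 5.6 s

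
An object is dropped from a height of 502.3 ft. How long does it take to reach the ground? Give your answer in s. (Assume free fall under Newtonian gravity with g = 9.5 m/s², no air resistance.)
t = √(2h/g) (with unit conversion) = 5.677 s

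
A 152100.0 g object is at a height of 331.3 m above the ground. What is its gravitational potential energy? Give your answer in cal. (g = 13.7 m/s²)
PE = mgh = 152.1 kg × 13.7 m/s² × 331.3 m = 6.904e+05 J = 165000.0 cal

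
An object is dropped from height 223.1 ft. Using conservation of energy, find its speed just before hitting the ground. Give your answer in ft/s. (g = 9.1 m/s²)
mgh = ½mv² → v = √(2gh) = √(2×9.1×68) = 35.18 m/s = 115.4 ft/s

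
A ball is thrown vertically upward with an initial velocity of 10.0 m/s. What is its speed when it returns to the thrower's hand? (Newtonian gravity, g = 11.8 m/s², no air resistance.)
By conservation of energy, the ball returns at the same speed = 10.0 m/s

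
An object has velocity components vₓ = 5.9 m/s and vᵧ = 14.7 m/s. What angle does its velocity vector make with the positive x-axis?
θ = arctan(vᵧ/vₓ) = arctan(14.7/5.9) = 68.13°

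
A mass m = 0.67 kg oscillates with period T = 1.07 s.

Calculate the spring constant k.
T = 2π√(m/k) → k = m(2π/T)² = 0.67×(2π/1.07)² = 23.1 N/m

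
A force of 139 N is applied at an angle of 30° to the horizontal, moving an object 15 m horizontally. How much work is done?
W = Fd cosθ = 139×15×cos(30°) = 1805.7 J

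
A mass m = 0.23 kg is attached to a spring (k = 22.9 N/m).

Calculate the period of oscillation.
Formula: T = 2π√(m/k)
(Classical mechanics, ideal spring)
T = 2π√(m/k) = 2π√(0.23/22.9) = 0.6297 s; f = 1/T = 1.588 Hz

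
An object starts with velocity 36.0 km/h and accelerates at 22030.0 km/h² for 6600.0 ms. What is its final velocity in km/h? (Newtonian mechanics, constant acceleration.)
v = v₀ + at (with unit conversion) = 76.39 km/h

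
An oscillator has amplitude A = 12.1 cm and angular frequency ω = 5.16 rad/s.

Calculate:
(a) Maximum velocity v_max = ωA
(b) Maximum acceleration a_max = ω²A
v_max = ωA = 5.16×0.121 = 0.6244 m/s
a_max = ω²A = 5.16²×0.121 = 3.222 m/s²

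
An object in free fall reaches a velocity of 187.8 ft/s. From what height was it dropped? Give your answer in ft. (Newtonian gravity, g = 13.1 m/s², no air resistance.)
h = v²/(2g) (with unit conversion) = 410.3 ft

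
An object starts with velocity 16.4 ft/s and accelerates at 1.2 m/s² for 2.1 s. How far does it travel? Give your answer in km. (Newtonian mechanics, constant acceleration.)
d = v₀t + ½at² (with unit conversion) = 0.01314 km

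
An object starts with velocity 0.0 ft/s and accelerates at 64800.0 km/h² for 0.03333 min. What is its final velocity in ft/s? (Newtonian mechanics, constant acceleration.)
v = v₀ + at (with unit conversion) = 32.81 ft/s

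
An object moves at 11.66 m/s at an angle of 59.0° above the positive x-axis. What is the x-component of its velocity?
vₓ = v cos(θ) = 11.66 × cos(59.0°) = 6.01 m/s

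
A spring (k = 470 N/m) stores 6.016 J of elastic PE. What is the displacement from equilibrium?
PE = ½kx² → x = √(2PE/k) = √(2×6.016/470) = 0.16 m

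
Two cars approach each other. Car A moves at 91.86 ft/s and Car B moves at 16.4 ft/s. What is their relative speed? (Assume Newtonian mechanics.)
v_rel = v_A + v_B = 91.86 + 16.4 = 108.3 ft/s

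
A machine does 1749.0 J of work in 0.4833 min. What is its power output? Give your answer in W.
P = W/t = 1749 J / 29 s = 60.31 W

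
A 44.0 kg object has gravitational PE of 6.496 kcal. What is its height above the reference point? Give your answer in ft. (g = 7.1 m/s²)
PE = mgh → h = PE/(mg) = 2.718e+04 J / (44 kg × 7.1 m/s²) = 87 m = 285.4 ft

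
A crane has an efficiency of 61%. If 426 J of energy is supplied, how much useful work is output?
W_out = η × W_in = 0.61 × 426 = 259.86 J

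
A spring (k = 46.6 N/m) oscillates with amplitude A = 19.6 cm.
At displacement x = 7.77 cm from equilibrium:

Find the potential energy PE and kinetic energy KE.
E_total = ½kA² = ½×46.6×(0.196)² = 0.8951 J
PE = ½kx² = ½×46.6×(0.0777)² = 0.1407 J
KE = E_total − PE = 0.7544 J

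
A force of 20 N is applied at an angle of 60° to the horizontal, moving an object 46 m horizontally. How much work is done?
W = Fd cosθ = 20×46×cos(60°) = 460.0 J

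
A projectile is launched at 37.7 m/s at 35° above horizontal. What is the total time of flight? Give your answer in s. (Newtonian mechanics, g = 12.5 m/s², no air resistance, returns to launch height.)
T = 2v₀sin(θ)/g = 3.46 s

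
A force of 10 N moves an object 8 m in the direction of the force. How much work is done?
W = Fd = 10×8 = 80.0 J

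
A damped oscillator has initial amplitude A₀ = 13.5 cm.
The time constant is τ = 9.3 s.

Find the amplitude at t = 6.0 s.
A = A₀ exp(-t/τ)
A = A₀ exp(−t/τ) = 13.5×exp(−6.0/9.3) = 7.082 cm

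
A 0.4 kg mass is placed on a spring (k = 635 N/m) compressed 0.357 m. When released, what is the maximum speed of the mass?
½kx² = ½mv² → v = x√(k/m) = 0.357×√(635/0.4) = 14.22 m/s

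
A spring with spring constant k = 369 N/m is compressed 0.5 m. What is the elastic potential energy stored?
PE = ½kx² = ½×369×0.5² = 46.12 J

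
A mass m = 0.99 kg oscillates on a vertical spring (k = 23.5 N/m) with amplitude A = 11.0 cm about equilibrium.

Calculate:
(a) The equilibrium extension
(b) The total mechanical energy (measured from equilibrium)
x_eq = mg/k = 0.99×9.81/23.5 = 0.4133 m = 41.33 cm
E = ½kA² = ½×23.5×(0.11)² = 0.1422 J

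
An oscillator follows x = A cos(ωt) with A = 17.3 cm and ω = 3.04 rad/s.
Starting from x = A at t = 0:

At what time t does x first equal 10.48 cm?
cos(ωt) = x/A = 10.48/17.3 = 0.6058
ωt = arccos(0.6058) = 0.9201 rad
t = 0.9201/3.04 = 0.3026 s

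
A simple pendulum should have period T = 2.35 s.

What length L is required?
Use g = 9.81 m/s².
T = 2π√(L/g) → L = g(T/2π)² = 9.81×(2.35/2π)² = 1.372 m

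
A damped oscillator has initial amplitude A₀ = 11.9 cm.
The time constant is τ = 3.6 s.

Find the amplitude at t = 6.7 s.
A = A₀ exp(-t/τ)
A = A₀ exp(−t/τ) = 11.9×exp(−6.7/3.6) = 1.85 cm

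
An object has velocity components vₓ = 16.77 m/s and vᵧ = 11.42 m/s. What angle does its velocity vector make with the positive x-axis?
θ = arctan(vᵧ/vₓ) = arctan(11.42/16.77) = 34.25°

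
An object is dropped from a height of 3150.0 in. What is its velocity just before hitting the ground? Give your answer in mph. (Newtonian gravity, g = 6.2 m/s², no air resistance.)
v = √(2gh) (with unit conversion) = 70.46 mph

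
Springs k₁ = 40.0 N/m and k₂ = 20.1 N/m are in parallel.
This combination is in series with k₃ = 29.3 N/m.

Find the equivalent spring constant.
k₁₂ = k₁ + k₂ = 60.1 N/m (parallel)
1/k_eq = 1/k₁₂ + 1/k₃ → k_eq = 19.7 N/m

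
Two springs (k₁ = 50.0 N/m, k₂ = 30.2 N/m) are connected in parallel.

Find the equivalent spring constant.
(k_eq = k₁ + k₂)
k_eq = k₁ + k₂ = 50.0 + 30.2 = 80.2 N/m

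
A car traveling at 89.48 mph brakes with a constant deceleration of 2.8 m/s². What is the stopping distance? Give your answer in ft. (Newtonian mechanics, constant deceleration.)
d = v₀² / (2a) (with unit conversion) = 937.4 ft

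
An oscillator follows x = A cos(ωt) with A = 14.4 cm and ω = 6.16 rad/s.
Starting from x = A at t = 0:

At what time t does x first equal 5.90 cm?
cos(ωt) = x/A = 5.9/14.4 = 0.4097
ωt = arccos(0.4097) = 1.149 rad
t = 1.149/6.16 = 0.1865 s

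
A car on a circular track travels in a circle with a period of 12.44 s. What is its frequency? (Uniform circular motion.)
f = 1/T = 1/12.44 = 0.0804 Hz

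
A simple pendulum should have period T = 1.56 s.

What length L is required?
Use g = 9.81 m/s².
T = 2π√(L/g) → L = g(T/2π)² = 9.81×(1.56/2π)² = 0.6047 m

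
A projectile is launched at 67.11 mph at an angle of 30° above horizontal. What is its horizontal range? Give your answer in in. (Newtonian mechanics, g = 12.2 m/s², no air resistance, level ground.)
R = v₀² sin(2θ) / g (with unit conversion) = 2515.0 in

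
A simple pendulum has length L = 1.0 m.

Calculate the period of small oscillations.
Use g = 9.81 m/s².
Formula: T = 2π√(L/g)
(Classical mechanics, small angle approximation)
T = 2π√(L/g) = 2π√(1.0/9.81) = 2.006 s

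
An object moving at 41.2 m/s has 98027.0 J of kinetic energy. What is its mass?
KE = ½mv² → m = 2KE/v² = 2×98027.0/41.2² = 115.5 kg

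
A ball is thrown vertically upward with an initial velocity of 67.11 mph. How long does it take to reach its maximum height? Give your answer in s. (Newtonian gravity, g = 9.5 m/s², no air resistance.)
t_up = v₀/g (with unit conversion) = 3.158 s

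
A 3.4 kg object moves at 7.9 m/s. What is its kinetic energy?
KE = ½mv² = ½×3.4×7.9² = 106.097 J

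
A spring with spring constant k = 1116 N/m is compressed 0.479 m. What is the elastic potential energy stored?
PE = ½kx² = ½×1116×0.479² = 128.0 J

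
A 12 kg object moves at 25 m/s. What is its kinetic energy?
KE = ½mv² = ½×12×25² = 3750.0 J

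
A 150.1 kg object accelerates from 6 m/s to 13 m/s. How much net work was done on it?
W_net = ΔKE = ½m(v₂² − v₁²) = ½×150.1×(13² − 6²) = 9981.65 J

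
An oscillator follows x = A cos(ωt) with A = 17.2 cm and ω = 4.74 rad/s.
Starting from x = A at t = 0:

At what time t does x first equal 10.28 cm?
cos(ωt) = x/A = 10.28/17.2 = 0.5977
ωt = arccos(0.5977) = 0.9302 rad
t = 0.9302/4.74 = 0.1962 s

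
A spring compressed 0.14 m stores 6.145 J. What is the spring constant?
PE = ½kx² → k = 2PE/x² = 2×6.145/0.14² = 627.0 N/m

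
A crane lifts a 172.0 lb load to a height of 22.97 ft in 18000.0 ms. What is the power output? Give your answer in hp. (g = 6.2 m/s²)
W = mgh = 78.02×6.2×7.001 = 3387 J
P = W/t = 3387/18 = 188.1 W = 0.2523 hp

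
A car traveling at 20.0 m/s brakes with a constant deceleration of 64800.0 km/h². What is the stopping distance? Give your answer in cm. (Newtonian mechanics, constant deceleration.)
d = v₀² / (2a) (with unit conversion) = 4000.0 cm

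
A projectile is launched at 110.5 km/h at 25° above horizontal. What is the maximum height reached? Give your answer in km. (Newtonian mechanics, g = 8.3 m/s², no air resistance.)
H = v₀²sin²(θ)/(2g) (with unit conversion) = 0.01014 km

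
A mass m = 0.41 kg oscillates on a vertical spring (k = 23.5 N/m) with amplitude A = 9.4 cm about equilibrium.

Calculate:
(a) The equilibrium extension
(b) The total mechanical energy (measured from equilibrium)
x_eq = mg/k = 0.41×9.81/23.5 = 0.1712 m = 17.12 cm
E = ½kA² = ½×23.5×(0.094)² = 0.1038 J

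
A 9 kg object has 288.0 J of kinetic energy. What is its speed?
KE = ½mv² → v = √(2KE/m) = √(2×288.0/9) = 8.0 m/s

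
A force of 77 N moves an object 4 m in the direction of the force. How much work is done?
W = Fd = 77×4 = 308.0 J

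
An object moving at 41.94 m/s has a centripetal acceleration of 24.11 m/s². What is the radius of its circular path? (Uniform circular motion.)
r = v²/a_c = 41.94²/24.11 = 72.96 m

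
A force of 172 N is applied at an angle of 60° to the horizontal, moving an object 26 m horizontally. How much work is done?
W = Fd cosθ = 172×26×cos(60°) = 2236.0 J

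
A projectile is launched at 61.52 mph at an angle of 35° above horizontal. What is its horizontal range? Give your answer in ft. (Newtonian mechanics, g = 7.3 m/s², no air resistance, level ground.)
R = v₀² sin(2θ) / g (with unit conversion) = 319.4 ft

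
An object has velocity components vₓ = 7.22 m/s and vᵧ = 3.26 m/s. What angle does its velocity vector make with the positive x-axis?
θ = arctan(vᵧ/vₓ) = arctan(3.26/7.22) = 24.3°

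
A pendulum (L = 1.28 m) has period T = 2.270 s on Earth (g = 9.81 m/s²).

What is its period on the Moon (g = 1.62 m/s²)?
T = 2π√(L/g), so T_moon/T_earth = √(g_earth/g_moon)
T_moon = 2π√(1.28/1.62) = 5.585 s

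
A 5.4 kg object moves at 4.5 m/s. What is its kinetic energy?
KE = ½mv² = ½×5.4×4.5² = 54.675 J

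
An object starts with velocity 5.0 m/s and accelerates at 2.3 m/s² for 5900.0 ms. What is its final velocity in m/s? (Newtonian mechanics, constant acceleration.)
v = v₀ + at (with unit conversion) = 18.57 m/s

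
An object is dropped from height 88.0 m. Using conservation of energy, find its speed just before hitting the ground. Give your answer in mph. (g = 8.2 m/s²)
mgh = ½mv² → v = √(2gh) = √(2×8.2×88) = 37.99 m/s = 84.98 mph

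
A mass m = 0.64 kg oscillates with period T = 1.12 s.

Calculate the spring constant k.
T = 2π√(m/k) → k = m(2π/T)² = 0.64×(2π/1.12)² = 20.14 N/m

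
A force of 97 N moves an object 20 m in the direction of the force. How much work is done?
W = Fd = 97×20 = 1940.0 J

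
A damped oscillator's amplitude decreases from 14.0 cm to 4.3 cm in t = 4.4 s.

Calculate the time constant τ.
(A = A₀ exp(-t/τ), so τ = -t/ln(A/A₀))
A/A₀ = 4.3/14.0 = 0.3071; ln(A/A₀) = -1.18
τ = −t/ln(A/A₀) = −4.4/-1.18 = 3.727 s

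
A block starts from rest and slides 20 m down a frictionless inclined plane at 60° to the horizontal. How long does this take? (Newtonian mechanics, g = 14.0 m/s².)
a = g sin(θ) = 14.0 × sin(60°) = 12.12 m/s²
t = √(2d/a) = √(2 × 20 / 12.12) = 1.82 s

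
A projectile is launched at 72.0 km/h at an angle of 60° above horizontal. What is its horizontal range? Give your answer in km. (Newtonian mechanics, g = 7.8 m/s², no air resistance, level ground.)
R = v₀² sin(2θ) / g (with unit conversion) = 0.04441 km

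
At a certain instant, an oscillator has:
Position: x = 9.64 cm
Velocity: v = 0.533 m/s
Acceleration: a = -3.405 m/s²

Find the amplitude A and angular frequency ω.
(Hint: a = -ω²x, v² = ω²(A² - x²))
a = −ω²x → ω = √(|a|/x) = √(3.405/0.0964) = 5.943 rad/s
v² = ω²(A² − x²) → A = √(x² + v²/ω²) = √(0.0964² + 0.533²/5.943²) = 0.1317 m = 13.17 cm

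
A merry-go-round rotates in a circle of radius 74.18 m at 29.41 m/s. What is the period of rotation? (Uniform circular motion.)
T = 2πr/v = 2π×74.18/29.41 = 15.85 s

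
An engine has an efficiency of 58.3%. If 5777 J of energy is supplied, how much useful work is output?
W_out = η × W_in = 0.583 × 5777 = 3368.0 J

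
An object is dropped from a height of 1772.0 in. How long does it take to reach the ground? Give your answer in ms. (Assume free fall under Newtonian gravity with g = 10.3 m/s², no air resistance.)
t = √(2h/g) (with unit conversion) = 2956.0 ms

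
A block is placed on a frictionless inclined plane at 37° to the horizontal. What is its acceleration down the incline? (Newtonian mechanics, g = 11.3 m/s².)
a = g sin(θ) = 11.3 × sin(37°) = 11.3 × 0.6018 = 6.8 m/s²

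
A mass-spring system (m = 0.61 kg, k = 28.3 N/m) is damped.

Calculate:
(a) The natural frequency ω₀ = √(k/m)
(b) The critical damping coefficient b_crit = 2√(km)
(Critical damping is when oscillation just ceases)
ω₀ = √(k/m) = √(28.3/0.61) = 6.811 rad/s
b_crit = 2√(km) = 2√(28.3×0.61) = 8.31 kg/s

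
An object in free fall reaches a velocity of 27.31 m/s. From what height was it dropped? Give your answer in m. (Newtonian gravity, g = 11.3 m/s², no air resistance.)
h = v²/(2g) = 33.0 m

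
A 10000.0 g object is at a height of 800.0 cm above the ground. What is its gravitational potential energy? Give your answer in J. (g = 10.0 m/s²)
PE = mgh = 10 kg × 10.0 m/s² × 8 m = 800 J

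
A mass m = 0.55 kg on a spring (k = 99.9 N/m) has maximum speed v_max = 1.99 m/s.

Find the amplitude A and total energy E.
½mv²_max = ½kA² → A = v_max√(m/k) = 1.99×√(0.55/99.9) = 0.1477 m = 14.77 cm
E = ½mv²_max = ½×0.55×1.99² = 1.089 J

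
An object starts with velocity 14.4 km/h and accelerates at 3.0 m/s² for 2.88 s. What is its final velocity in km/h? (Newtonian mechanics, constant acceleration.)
v = v₀ + at (with unit conversion) = 45.5 km/h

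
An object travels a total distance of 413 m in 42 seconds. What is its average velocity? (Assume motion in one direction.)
v_avg = Δd / Δt = 413 / 42 = 9.83 m/s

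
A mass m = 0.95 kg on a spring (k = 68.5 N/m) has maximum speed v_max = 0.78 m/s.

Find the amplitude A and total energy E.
½mv²_max = ½kA² → A = v_max√(m/k) = 0.78×√(0.95/68.5) = 0.09186 m = 9.186 cm
E = ½mv²_max = ½×0.95×0.78² = 0.289 J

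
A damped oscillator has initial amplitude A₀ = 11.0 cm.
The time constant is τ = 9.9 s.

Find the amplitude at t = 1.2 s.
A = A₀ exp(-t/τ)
A = A₀ exp(−t/τ) = 11.0×exp(−1.2/9.9) = 9.744 cm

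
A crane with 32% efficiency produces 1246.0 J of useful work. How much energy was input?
W_in = W_out/η = 1246.0/0.32 = 3893.8 J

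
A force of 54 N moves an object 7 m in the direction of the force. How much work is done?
W = Fd = 54×7 = 378.0 J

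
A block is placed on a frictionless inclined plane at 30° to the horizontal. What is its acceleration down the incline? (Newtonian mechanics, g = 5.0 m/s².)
a = g sin(θ) = 5.0 × sin(30°) = 5.0 × 0.5 = 2.5 m/s²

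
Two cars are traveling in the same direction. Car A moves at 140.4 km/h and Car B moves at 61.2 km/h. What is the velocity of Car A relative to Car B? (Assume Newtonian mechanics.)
v_rel = v_A - v_B = 140.4 - 61.2 = 79.2 km/h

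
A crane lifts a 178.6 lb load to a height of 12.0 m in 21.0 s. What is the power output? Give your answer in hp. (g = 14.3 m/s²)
W = mgh = 81.01×14.3×12 = 1.39e+04 J
P = W/t = 1.39e+04/21 = 662 W = 0.8877 hp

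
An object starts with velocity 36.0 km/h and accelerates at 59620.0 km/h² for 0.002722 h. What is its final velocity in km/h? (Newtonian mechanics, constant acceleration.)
v = v₀ + at (with unit conversion) = 198.3 km/h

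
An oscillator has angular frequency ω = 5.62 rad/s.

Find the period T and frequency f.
T = 2π/ω = 2π/5.62 = 1.118 s; f = ω/2π = 0.8945 Hz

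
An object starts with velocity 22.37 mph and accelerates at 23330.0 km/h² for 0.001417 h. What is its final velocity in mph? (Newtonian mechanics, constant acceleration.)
v = v₀ + at (with unit conversion) = 42.91 mph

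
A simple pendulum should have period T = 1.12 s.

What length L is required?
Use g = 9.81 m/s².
T = 2π√(L/g) → L = g(T/2π)² = 9.81×(1.12/2π)² = 0.3117 m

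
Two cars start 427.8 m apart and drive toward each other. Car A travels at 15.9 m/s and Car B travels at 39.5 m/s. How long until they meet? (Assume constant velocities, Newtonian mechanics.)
Combined speed: v_combined = 15.9 + 39.5 = 55.4 m/s
Time to meet: t = d/55.4 = 427.8/55.4 = 7.72 s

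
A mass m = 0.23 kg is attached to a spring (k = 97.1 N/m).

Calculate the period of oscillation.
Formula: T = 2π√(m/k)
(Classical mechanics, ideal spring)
T = 2π√(m/k) = 2π√(0.23/97.1) = 0.3058 s; f = 1/T = 3.27 Hz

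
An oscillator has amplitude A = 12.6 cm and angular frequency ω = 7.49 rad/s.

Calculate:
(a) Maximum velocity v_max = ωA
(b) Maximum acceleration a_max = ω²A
v_max = ωA = 7.49×0.126 = 0.9437 m/s
a_max = ω²A = 7.49²×0.126 = 7.069 m/s²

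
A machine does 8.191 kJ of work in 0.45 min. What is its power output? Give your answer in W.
P = W/t = 8191 J / 27 s = 303.4 W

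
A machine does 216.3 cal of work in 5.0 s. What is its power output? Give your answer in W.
P = W/t = 905 J / 5 s = 181 W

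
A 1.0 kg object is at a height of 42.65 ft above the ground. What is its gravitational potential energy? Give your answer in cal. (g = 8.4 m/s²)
PE = mgh = 1 kg × 8.4 m/s² × 13 m = 109.2 J = 26.1 cal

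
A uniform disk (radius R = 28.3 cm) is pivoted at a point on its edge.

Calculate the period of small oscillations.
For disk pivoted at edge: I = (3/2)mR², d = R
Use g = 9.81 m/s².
I/m = (3/2)R² = 0.1201 m²; d = R = 0.283 m
T = 2π√((3/2)R²/(gR)) = 2π√(3R/(2g)) = 1.307 s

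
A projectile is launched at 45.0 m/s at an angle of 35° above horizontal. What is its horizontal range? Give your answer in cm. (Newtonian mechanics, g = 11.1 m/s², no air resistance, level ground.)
R = v₀² sin(2θ) / g (with unit conversion) = 17140.0 cm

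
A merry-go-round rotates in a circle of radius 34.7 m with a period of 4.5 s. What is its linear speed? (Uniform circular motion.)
v = 2πr/T = 2π×34.7/4.5 = 48.45 m/s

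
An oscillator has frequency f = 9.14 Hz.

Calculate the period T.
T = 1/f = 1/9.14 = 0.1094 s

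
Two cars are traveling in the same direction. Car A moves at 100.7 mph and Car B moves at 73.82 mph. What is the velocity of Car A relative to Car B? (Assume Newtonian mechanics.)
v_rel = v_A - v_B = 100.7 - 73.82 = 26.88 mph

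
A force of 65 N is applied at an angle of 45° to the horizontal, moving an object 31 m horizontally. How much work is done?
W = Fd cosθ = 65×31×cos(45°) = 1424.8 J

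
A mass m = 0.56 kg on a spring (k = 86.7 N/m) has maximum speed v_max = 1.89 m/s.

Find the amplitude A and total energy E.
½mv²_max = ½kA² → A = v_max√(m/k) = 1.89×√(0.56/86.7) = 0.1519 m = 15.19 cm
E = ½mv²_max = ½×0.56×1.89² = 1 J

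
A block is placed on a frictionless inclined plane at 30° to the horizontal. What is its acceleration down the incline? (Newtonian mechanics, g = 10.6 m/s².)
a = g sin(θ) = 10.6 × sin(30°) = 10.6 × 0.5 = 5.3 m/s²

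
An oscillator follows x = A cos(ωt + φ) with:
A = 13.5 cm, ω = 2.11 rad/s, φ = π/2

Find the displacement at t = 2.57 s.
x = A cos(ωt + φ) = 13.5×cos(2.11×2.57 + π/2) = 10.24 cm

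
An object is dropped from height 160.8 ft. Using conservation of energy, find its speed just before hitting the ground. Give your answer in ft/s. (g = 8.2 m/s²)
mgh = ½mv² → v = √(2gh) = √(2×8.2×49.01) = 28.35 m/s = 93.02 ft/s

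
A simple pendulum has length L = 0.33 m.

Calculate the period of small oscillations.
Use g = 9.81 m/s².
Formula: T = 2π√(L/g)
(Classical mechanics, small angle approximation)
T = 2π√(L/g) = 2π√(0.33/9.81) = 1.152 s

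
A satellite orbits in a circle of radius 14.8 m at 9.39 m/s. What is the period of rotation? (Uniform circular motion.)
T = 2πr/v = 2π×14.8/9.39 = 9.9 s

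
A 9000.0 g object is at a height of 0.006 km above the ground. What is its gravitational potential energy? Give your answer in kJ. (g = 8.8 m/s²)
PE = mgh = 9 kg × 8.8 m/s² × 6 m = 475.2 J = 0.4752 kJ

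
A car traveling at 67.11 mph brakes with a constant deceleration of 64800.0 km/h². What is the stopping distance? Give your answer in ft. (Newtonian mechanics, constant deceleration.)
d = v₀² / (2a) (with unit conversion) = 295.3 ft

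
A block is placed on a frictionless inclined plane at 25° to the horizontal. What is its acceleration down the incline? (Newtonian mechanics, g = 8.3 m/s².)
a = g sin(θ) = 8.3 × sin(25°) = 8.3 × 0.4226 = 3.51 m/s²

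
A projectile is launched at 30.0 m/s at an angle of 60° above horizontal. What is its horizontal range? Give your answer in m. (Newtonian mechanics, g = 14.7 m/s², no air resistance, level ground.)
R = v₀² sin(2θ) / g = 53.02 m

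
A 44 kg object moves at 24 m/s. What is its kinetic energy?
KE = ½mv² = ½×44×24² = 12672.0 J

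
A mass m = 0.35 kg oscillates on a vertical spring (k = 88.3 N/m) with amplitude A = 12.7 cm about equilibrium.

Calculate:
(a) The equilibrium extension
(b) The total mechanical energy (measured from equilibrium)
x_eq = mg/k = 0.35×9.81/88.3 = 0.03888 m = 3.888 cm
E = ½kA² = ½×88.3×(0.127)² = 0.7121 J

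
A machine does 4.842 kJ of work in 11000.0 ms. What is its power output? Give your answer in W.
P = W/t = 4842 J / 11 s = 440.2 W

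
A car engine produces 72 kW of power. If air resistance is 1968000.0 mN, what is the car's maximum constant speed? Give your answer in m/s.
P = Fv → v = P/F = 72000 W / 1968 N = 36.59 m/s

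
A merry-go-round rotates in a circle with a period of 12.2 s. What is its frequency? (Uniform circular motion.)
f = 1/T = 1/12.2 = 0.082 Hz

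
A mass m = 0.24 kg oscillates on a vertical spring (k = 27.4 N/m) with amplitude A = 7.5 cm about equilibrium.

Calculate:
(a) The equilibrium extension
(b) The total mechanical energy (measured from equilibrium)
x_eq = mg/k = 0.24×9.81/27.4 = 0.08593 m = 8.593 cm
E = ½kA² = ½×27.4×(0.075)² = 0.07706 J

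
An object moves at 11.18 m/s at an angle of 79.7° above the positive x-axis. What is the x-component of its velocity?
vₓ = v cos(θ) = 11.18 × cos(79.7°) = 2.0 m/s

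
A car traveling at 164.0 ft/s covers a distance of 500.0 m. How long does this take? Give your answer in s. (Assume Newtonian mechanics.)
t = d/v (with unit conversion) = 10.0 s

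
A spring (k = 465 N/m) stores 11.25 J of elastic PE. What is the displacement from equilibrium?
PE = ½kx² → x = √(2PE/k) = √(2×11.25/465) = 0.22 m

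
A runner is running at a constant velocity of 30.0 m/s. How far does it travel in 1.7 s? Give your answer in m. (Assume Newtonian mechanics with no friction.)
d = vt = 51.0 m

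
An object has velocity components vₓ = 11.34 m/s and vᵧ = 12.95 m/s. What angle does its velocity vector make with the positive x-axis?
θ = arctan(vᵧ/vₓ) = arctan(12.95/11.34) = 48.79°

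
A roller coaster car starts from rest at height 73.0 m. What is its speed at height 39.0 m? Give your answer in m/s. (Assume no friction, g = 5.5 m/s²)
mgh₁ = ½mv₂² + mgh₂ → v₂ = √(2g(h₁−h₂)) = √(2×5.5×(73−39)) = 19.34 m/s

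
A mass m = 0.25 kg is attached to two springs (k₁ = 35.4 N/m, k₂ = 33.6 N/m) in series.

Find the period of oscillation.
k_eq = k₁k₂/(k₁+k₂) = 17.24 N/m
T = 2π√(m/k_eq) = 2π√(0.25/17.24) = 0.7567 s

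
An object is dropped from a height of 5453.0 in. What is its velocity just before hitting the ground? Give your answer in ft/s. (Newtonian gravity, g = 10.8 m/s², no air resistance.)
v = √(2gh) (with unit conversion) = 179.5 ft/s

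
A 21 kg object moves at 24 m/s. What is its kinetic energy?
KE = ½mv² = ½×21×24² = 6048.0 J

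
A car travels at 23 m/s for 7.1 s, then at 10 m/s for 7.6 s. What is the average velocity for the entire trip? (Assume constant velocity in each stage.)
d₁ = v₁t₁ = 23 × 7.1 = 163.3 m
d₂ = v₂t₂ = 10 × 7.6 = 76 m
d_total = 239.3 m, t_total = 14.7 s
v_avg = d_total/t_total = 239.3/14.7 = 16.28 m/s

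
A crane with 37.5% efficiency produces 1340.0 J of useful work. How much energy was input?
W_in = W_out/η = 1340.0/0.375 = 3573.3 J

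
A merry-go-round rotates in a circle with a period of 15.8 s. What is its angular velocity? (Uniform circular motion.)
ω = 2π/T = 2π/15.8 = 0.3977 rad/s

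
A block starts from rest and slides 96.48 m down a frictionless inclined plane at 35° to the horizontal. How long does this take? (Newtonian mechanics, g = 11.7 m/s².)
a = g sin(θ) = 11.7 × sin(35°) = 6.71 m/s²
t = √(2d/a) = √(2 × 96.48 / 6.71) = 5.36 s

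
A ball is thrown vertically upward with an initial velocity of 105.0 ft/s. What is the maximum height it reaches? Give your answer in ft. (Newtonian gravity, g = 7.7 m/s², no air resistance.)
h_max = v₀²/(2g) (with unit conversion) = 218.2 ft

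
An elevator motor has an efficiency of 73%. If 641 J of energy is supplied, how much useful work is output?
W_out = η × W_in = 0.73 × 641 = 467.93 J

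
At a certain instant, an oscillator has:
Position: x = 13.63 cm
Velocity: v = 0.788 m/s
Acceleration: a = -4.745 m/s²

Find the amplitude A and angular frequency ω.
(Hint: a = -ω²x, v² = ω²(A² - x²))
a = −ω²x → ω = √(|a|/x) = √(4.745/0.1363) = 5.9 rad/s
v² = ω²(A² − x²) → A = √(x² + v²/ω²) = √(0.1363² + 0.788²/5.9²) = 0.1908 m = 19.08 cm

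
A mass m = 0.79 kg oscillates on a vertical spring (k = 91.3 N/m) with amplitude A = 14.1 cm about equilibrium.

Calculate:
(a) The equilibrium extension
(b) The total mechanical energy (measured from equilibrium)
x_eq = mg/k = 0.79×9.81/91.3 = 0.08488 m = 8.488 cm
E = ½kA² = ½×91.3×(0.141)² = 0.9076 J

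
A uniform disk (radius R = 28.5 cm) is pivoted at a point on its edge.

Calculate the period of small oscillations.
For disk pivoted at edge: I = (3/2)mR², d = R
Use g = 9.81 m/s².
I/m = (3/2)R² = 0.1218 m²; d = R = 0.285 m
T = 2π√((3/2)R²/(gR)) = 2π√(3R/(2g)) = 1.312 s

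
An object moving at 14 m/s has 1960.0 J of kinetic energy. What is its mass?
KE = ½mv² → m = 2KE/v² = 2×1960.0/14² = 20.0 kg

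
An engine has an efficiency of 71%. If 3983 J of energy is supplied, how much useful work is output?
W_out = η × W_in = 0.71 × 3983 = 2827.9 J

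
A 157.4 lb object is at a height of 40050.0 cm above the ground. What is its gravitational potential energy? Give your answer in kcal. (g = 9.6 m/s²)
PE = mgh = 71.4 kg × 9.6 m/s² × 400.5 m = 2.745e+05 J = 65.61 kcal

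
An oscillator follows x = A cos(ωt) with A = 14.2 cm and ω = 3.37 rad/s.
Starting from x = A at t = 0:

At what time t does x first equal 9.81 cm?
cos(ωt) = x/A = 9.81/14.2 = 0.6908
ωt = arccos(0.6908) = 0.8081 rad
t = 0.8081/3.37 = 0.2398 s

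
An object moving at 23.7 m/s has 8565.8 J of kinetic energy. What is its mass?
KE = ½mv² → m = 2KE/v² = 2×8565.8/23.7² = 30.5 kg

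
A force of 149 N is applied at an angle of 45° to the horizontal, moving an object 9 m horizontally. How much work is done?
W = Fd cosθ = 149×9×cos(45°) = 948.23 J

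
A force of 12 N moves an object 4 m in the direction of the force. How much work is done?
W = Fd = 12×4 = 48.0 J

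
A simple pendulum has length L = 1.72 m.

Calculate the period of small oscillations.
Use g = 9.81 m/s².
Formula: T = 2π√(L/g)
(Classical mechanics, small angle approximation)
T = 2π√(L/g) = 2π√(1.72/9.81) = 2.631 s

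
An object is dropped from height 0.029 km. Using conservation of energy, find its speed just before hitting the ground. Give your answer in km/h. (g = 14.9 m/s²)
mgh = ½mv² → v = √(2gh) = √(2×14.9×29) = 29.4 m/s = 105.8 km/h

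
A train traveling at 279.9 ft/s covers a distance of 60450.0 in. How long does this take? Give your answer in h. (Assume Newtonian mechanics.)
t = d/v (with unit conversion) = 0.004999 h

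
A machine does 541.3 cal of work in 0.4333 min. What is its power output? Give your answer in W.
P = W/t = 2265 J / 26 s = 87.11 W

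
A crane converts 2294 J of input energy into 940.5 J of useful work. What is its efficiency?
η = W_out/W_in = 940.5/2294 = 0.41 = 41.0%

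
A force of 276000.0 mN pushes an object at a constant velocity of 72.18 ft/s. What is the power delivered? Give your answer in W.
P = Fv = 276 N × 22 m/s = 6072 W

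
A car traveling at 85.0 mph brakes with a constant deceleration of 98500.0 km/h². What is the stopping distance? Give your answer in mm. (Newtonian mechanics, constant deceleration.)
d = v₀² / (2a) (with unit conversion) = 94990.0 mm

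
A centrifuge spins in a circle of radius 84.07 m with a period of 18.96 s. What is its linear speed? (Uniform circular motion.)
v = 2πr/T = 2π×84.07/18.96 = 27.86 m/s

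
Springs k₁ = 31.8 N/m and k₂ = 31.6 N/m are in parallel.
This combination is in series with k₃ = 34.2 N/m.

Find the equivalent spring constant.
k₁₂ = k₁ + k₂ = 63.4 N/m (parallel)
1/k_eq = 1/k₁₂ + 1/k₃ → k_eq = 22.22 N/m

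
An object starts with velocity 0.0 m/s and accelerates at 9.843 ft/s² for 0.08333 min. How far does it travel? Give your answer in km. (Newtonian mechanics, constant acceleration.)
d = v₀t + ½at² (with unit conversion) = 0.0375 km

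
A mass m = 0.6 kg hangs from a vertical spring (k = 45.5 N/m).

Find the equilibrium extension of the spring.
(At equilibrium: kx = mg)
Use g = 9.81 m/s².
x_eq = mg/k = 0.6×9.81/45.5 = 0.1294 m = 12.94 cm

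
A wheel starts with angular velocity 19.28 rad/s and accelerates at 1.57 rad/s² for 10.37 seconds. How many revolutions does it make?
θ = ω₀t + ½αt² = 19.28×10.37 + ½×1.57×10.37² = 284.35 rad
Revolutions = θ/(2π) = 284.35/(2π) = 45.26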